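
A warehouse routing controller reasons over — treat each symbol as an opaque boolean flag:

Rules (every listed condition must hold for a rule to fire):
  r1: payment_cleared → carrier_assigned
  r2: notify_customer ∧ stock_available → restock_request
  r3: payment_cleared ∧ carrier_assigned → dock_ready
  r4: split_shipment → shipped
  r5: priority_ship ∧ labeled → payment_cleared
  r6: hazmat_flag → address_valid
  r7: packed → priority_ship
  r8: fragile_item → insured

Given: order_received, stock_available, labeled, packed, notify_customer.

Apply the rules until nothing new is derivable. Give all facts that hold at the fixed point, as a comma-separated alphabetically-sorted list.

Round 1: r2 [notify_customer ∧ stock_available → restock_request]; r7 [packed → priority_ship]. Adds restock_request, priority_ship.
Round 2: r5 [priority_ship ∧ labeled → payment_cleared]. Adds payment_cleared.
Round 3: r1 [payment_cleared → carrier_assigned]. Adds carrier_assigned.
Round 4: r3 [payment_cleared ∧ carrier_assigned → dock_ready]. Adds dock_ready.

carrier_assigned, dock_ready, labeled, notify_customer, order_received, packed, payment_cleared, priority_ship, restock_request, stock_available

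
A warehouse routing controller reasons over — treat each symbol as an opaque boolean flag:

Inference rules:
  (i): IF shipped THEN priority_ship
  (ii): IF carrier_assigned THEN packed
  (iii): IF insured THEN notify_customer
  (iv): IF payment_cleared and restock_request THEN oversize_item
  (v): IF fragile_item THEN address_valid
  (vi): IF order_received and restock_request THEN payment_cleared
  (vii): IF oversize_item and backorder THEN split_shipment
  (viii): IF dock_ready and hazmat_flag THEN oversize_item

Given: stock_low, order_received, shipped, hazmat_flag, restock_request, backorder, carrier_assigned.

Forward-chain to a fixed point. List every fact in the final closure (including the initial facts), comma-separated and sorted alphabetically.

backorder, carrier_assigned, hazmat_flag, order_received, oversize_item, packed, payment_cleared, priority_ship, restock_request, shipped, split_shipment, stock_low

Round 1: (i) [IF shipped THEN priority_ship]; (ii) [IF carrier_assigned THEN packed]; (vi) [IF order_received and restock_request THEN payment_cleared]. New: priority_ship, packed, payment_cleared.
Round 2: (iv) [IF payment_cleared and restock_request THEN oversize_item]. New: oversize_item.
Round 3: (vii) [IF oversize_item and backorder THEN split_shipment]. New: split_shipment.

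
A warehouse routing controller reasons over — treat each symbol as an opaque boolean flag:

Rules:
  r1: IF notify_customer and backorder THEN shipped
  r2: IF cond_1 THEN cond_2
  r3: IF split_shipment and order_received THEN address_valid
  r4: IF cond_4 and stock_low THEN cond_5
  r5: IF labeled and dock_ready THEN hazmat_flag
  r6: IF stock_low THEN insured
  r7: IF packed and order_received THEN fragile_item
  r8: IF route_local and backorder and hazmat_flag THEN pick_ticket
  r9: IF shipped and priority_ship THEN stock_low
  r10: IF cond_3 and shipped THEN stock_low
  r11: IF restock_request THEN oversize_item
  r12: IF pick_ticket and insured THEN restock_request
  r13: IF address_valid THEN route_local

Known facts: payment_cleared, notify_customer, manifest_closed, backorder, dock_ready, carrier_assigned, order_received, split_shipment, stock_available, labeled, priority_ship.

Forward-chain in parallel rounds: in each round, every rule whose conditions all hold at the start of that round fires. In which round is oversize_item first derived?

5

Round 1 fires r1, r3, r5, giving shipped, address_valid, hazmat_flag.
Round 2 fires r9, r13, giving stock_low, route_local.
Round 3 fires r6, r8, giving insured, pick_ticket.
Round 4 fires r12, giving restock_request.
Round 5 fires r11, giving oversize_item.
oversize_item first appears in round 5.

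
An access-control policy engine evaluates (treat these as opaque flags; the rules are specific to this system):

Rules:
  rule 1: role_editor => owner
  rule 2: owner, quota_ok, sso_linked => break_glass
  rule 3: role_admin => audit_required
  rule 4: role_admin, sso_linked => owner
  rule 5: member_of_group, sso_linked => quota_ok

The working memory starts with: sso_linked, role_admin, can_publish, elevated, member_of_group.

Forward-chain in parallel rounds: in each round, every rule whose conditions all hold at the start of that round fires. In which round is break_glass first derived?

2

Round 1 — rule 3, rule 4, rule 5, derive audit_required, owner, quota_ok.
Round 2 — rule 2, derive break_glass.
break_glass first appears in round 2.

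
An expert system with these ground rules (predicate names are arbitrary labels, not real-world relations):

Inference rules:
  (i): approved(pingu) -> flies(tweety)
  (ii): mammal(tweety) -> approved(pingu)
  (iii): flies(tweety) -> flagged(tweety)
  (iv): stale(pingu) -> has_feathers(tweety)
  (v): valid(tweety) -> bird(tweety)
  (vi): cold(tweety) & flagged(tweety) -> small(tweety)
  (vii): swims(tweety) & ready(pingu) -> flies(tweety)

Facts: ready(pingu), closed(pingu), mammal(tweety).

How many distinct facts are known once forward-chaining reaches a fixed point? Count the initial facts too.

Round 1 fires (ii), giving approved(pingu).
Round 2 fires (i), giving flies(tweety).
Round 3 fires (iii), giving flagged(tweety).
Closure: {approved(pingu), closed(pingu), flagged(tweety), flies(tweety), mammal(tweety), ready(pingu)} — 6 facts.

6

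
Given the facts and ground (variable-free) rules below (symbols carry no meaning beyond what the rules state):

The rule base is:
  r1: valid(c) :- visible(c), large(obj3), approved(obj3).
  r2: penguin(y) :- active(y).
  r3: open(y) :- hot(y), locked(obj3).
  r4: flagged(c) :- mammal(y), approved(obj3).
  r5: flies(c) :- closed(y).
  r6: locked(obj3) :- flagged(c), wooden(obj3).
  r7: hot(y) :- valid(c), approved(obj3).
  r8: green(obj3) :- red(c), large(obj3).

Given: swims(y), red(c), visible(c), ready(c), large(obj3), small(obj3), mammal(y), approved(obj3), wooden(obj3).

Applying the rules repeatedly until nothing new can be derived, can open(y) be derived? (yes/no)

[1] r1 [valid(c) :- visible(c), large(obj3), approved(obj3).]; r4 [flagged(c) :- mammal(y), approved(obj3).]; r8 [green(obj3) :- red(c), large(obj3).]. ⇒ new: valid(c), flagged(c), green(obj3).
[2] r6 [locked(obj3) :- flagged(c), wooden(obj3).]; r7 [hot(y) :- valid(c), approved(obj3).]. ⇒ new: locked(obj3), hot(y).
[3] r3 [open(y) :- hot(y), locked(obj3).]. ⇒ new: open(y).
open(y) appears in round 3, so it is derivable.

yes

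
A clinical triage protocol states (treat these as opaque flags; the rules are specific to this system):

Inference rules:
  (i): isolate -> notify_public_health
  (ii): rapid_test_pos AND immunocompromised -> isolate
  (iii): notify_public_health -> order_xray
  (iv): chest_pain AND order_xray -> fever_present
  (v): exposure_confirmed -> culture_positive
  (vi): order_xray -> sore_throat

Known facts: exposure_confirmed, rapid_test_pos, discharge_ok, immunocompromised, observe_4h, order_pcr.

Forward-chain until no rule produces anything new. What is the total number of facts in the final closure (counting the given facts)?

11

Round 1 — (ii), (v), derive isolate, culture_positive.
Round 2 — (i), derive notify_public_health.
Round 3 — (iii), derive order_xray.
Round 4 — (vi), derive sore_throat.
Closure: {culture_positive, discharge_ok, exposure_confirmed, immunocompromised, isolate, notify_public_health, observe_4h, order_pcr, order_xray, rapid_test_pos, sore_throat} — 11 facts.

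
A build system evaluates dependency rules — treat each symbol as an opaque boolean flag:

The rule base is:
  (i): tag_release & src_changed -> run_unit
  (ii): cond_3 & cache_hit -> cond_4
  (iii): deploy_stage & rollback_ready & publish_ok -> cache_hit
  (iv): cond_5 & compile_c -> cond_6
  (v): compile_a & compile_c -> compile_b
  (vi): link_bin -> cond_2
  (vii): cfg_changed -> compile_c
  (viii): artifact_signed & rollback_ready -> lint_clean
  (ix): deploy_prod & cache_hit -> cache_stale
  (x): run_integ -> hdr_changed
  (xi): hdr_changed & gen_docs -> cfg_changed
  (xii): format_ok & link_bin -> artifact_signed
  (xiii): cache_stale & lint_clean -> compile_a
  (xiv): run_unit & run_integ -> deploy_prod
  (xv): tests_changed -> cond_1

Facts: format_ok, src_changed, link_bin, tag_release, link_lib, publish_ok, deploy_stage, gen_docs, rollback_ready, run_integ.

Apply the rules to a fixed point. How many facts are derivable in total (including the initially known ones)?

Round 1 fires (i), (iii), (vi), (x), (xii), giving run_unit, cache_hit, cond_2, hdr_changed, artifact_signed.
Round 2 fires (viii), (xi), (xiv), giving lint_clean, cfg_changed, deploy_prod.
Round 3 fires (vii), (ix), giving compile_c, cache_stale.
Round 4 fires (xiii), giving compile_a.
Round 5 fires (v), giving compile_b.
Closure: {artifact_signed, cache_hit, cache_stale, cfg_changed, compile_a, compile_b, compile_c, cond_2, deploy_prod, deploy_stage, format_ok, gen_docs, hdr_changed, link_bin, link_lib, lint_clean, publish_ok, rollback_ready, run_integ, run_unit, src_changed, tag_release} — 22 facts.

22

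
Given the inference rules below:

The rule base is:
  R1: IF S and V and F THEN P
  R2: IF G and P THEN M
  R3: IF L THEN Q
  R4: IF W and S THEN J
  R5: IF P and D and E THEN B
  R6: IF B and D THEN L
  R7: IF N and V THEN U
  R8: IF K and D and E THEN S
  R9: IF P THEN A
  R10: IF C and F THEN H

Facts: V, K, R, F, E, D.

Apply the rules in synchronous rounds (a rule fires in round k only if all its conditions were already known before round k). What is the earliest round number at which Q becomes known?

Round 1: R8 [IF K and D and E THEN S]. Adds S.
Round 2: R1 [IF S and V and F THEN P]. Adds P.
Round 3: R5 [IF P and D and E THEN B]; R9 [IF P THEN A]. Adds B, A.
Round 4: R6 [IF B and D THEN L]. Adds L.
Round 5: R3 [IF L THEN Q]. Adds Q.
Q first appears in round 5.

5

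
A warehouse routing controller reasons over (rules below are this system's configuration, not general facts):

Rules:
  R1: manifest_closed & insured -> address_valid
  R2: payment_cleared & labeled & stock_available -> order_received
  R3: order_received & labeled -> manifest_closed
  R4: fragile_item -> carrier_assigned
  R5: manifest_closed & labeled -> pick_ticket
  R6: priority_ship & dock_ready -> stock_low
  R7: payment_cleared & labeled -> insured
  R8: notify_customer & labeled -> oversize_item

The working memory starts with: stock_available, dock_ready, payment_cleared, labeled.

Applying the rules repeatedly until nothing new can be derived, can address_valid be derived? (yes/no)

Round 1: R2 [payment_cleared & labeled & stock_available -> order_received]; R7 [payment_cleared & labeled -> insured]. New: order_received, insured.
Round 2: R3 [order_received & labeled -> manifest_closed]. New: manifest_closed.
Round 3: R1 [manifest_closed & insured -> address_valid]; R5 [manifest_closed & labeled -> pick_ticket]. New: address_valid, pick_ticket.
address_valid appears in round 3, so it is derivable.

yes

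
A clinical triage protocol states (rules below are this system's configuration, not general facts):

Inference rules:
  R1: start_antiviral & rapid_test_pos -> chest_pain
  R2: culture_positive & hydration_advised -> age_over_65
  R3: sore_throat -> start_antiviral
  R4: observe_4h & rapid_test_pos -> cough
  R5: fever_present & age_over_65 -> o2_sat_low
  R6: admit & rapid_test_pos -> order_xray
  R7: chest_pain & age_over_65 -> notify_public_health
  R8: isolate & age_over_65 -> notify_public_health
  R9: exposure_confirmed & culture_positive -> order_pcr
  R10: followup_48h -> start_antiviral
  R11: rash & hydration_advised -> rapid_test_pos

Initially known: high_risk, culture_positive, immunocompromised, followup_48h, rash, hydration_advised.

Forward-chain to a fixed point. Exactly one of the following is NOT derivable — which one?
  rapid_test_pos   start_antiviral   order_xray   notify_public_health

order_xray

Round 1: R2 [culture_positive & hydration_advised -> age_over_65]; R10 [followup_48h -> start_antiviral]; R11 [rash & hydration_advised -> rapid_test_pos]. New: age_over_65, start_antiviral, rapid_test_pos.
Round 2: R1 [start_antiviral & rapid_test_pos -> chest_pain]. New: chest_pain.
Round 3: R7 [chest_pain & age_over_65 -> notify_public_health]. New: notify_public_health.
Derived: start_antiviral (round 1), rapid_test_pos (round 1), notify_public_health (round 3). order_xray never appears in any round.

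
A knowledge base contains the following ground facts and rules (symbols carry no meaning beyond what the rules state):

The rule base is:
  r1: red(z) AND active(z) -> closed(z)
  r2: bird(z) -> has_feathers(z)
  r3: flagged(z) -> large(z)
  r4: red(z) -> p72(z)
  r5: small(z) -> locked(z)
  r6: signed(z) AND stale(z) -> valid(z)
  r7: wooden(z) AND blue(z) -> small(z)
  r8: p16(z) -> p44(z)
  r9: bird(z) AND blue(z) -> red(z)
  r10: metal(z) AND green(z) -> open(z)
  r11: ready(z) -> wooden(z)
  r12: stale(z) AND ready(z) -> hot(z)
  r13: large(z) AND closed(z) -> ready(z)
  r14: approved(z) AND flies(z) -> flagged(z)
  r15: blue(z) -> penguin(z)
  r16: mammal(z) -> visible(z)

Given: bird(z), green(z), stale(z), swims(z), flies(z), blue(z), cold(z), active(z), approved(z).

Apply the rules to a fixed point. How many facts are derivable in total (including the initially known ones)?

[1] r2 [bird(z) -> has_feathers(z)]; r9 [bird(z) AND blue(z) -> red(z)]; r14 [approved(z) AND flies(z) -> flagged(z)]; r15 [blue(z) -> penguin(z)]. ⇒ new: has_feathers(z), red(z), flagged(z), penguin(z).
[2] r1 [red(z) AND active(z) -> closed(z)]; r3 [flagged(z) -> large(z)]; r4 [red(z) -> p72(z)]. ⇒ new: closed(z), large(z), p72(z).
[3] r13 [large(z) AND closed(z) -> ready(z)]. ⇒ new: ready(z).
[4] r11 [ready(z) -> wooden(z)]; r12 [stale(z) AND ready(z) -> hot(z)]. ⇒ new: wooden(z), hot(z).
[5] r7 [wooden(z) AND blue(z) -> small(z)]. ⇒ new: small(z).
[6] r5 [small(z) -> locked(z)]. ⇒ new: locked(z).
Closure: {active(z), approved(z), bird(z), blue(z), closed(z), cold(z), flagged(z), flies(z), green(z), has_feathers(z), hot(z), large(z), locked(z), p72(z), penguin(z), ready(z), red(z), small(z), stale(z), swims(z), wooden(z)} — 21 facts.

21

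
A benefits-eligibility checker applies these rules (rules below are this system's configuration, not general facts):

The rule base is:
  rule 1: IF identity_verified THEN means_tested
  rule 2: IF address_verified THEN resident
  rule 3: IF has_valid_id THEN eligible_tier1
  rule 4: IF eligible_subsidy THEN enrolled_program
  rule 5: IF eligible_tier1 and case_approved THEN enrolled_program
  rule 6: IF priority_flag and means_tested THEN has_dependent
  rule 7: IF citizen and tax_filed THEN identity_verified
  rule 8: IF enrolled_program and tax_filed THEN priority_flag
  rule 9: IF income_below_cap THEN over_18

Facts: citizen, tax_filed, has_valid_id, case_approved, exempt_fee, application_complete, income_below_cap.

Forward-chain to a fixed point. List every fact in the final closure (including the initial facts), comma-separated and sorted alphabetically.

Round 1 fires rule 3, rule 7, rule 9, giving eligible_tier1, identity_verified, over_18.
Round 2 fires rule 1, rule 5, giving means_tested, enrolled_program.
Round 3 fires rule 8, giving priority_flag.
Round 4 fires rule 6, giving has_dependent.

application_complete, case_approved, citizen, eligible_tier1, enrolled_program, exempt_fee, has_dependent, has_valid_id, identity_verified, income_below_cap, means_tested, over_18, priority_flag, tax_filed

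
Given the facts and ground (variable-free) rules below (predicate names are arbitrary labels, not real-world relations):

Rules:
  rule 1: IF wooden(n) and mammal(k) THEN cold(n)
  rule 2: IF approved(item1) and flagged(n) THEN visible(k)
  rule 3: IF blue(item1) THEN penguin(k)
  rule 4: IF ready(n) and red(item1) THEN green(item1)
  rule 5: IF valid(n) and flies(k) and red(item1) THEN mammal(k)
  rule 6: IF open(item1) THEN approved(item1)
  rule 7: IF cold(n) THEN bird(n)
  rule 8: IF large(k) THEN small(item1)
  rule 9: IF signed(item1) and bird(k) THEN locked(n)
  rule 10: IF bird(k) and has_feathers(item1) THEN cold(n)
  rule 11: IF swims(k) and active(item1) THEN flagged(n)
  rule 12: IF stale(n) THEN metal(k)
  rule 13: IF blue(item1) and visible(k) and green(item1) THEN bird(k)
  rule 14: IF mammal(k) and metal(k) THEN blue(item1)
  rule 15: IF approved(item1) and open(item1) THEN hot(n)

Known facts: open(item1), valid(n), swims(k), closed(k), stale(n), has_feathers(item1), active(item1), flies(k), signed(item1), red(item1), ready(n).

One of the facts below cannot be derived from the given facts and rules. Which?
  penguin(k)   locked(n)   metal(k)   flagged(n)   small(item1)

[1] rule 4 [IF ready(n) and red(item1) THEN green(item1)]; rule 5 [IF valid(n) and flies(k) and red(item1) THEN mammal(k)]; rule 6 [IF open(item1) THEN approved(item1)]; rule 11 [IF swims(k) and active(item1) THEN flagged(n)]; rule 12 [IF stale(n) THEN metal(k)]. ⇒ new: green(item1), mammal(k), approved(item1), flagged(n), metal(k).
[2] rule 2 [IF approved(item1) and flagged(n) THEN visible(k)]; rule 14 [IF mammal(k) and metal(k) THEN blue(item1)]; rule 15 [IF approved(item1) and open(item1) THEN hot(n)]. ⇒ new: visible(k), blue(item1), hot(n).
[3] rule 3 [IF blue(item1) THEN penguin(k)]; rule 13 [IF blue(item1) and visible(k) and green(item1) THEN bird(k)]. ⇒ new: penguin(k), bird(k).
[4] rule 9 [IF signed(item1) and bird(k) THEN locked(n)]; rule 10 [IF bird(k) and has_feathers(item1) THEN cold(n)]. ⇒ new: locked(n), cold(n).
[5] rule 7 [IF cold(n) THEN bird(n)]. ⇒ new: bird(n).
Derived: metal(k) (round 1), penguin(k) (round 3), flagged(n) (round 1), locked(n) (round 4). small(item1) never appears in any round.

small(item1)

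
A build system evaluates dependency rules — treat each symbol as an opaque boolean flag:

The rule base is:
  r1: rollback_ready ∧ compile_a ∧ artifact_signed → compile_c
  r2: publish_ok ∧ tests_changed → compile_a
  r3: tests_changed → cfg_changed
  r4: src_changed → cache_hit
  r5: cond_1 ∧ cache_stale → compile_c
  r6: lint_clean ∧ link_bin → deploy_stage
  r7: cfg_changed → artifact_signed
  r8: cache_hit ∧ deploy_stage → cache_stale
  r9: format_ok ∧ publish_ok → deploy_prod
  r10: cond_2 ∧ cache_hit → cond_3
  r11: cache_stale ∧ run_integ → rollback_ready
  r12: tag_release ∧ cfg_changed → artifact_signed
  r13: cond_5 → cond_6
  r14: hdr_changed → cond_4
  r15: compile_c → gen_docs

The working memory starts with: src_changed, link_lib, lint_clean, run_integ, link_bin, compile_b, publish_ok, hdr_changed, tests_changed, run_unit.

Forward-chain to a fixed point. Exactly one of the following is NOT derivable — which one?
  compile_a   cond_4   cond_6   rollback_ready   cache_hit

Round 1 fires r2, r3, r4, r6, r14, giving compile_a, cfg_changed, cache_hit, deploy_stage, cond_4.
Round 2 fires r7, r8, giving artifact_signed, cache_stale.
Round 3 fires r11, giving rollback_ready.
Round 4 fires r1, giving compile_c.
Round 5 fires r15, giving gen_docs.
Derived: rollback_ready (round 3), cond_4 (round 1), compile_a (round 1), cache_hit (round 1). cond_6 never appears in any round.

cond_6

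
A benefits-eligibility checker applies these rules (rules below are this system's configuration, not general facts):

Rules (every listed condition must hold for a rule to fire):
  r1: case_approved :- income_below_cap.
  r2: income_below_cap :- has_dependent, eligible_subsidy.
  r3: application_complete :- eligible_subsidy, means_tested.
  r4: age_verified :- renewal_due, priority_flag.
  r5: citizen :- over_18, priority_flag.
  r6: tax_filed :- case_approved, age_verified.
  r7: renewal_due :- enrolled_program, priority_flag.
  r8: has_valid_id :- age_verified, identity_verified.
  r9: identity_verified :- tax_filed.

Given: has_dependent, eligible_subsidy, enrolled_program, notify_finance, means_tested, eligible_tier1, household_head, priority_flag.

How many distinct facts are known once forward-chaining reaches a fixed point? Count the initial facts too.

16

Round 1: r2 [income_below_cap :- has_dependent, eligible_subsidy.]; r3 [application_complete :- eligible_subsidy, means_tested.]; r7 [renewal_due :- enrolled_program, priority_flag.]. Adds income_below_cap, application_complete, renewal_due.
Round 2: r1 [case_approved :- income_below_cap.]; r4 [age_verified :- renewal_due, priority_flag.]. Adds case_approved, age_verified.
Round 3: r6 [tax_filed :- case_approved, age_verified.]. Adds tax_filed.
Round 4: r9 [identity_verified :- tax_filed.]. Adds identity_verified.
Round 5: r8 [has_valid_id :- age_verified, identity_verified.]. Adds has_valid_id.
Closure: {age_verified, application_complete, case_approved, eligible_subsidy, eligible_tier1, enrolled_program, has_dependent, has_valid_id, household_head, identity_verified, income_below_cap, means_tested, notify_finance, priority_flag, renewal_due, tax_filed} — 16 facts.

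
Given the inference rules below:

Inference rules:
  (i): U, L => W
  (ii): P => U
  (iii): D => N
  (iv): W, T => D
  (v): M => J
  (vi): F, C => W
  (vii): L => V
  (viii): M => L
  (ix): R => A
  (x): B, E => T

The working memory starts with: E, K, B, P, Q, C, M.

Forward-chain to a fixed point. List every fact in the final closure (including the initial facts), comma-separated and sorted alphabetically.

B, C, D, E, J, K, L, M, N, P, Q, T, U, V, W

Round 1 fires (ii), (v), (viii), (x), giving U, J, L, T.
Round 2 fires (i), (vii), giving W, V.
Round 3 fires (iv), giving D.
Round 4 fires (iii), giving N.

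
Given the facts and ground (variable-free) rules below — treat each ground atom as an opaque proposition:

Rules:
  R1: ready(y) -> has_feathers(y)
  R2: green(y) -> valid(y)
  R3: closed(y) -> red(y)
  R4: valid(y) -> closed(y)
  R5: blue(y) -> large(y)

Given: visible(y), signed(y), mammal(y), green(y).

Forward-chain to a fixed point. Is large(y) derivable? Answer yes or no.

Round 1 fires R2, giving valid(y).
Round 2 fires R4, giving closed(y).
Round 3 fires R3, giving red(y).
Fixed point reached. large(y) is concluded only by R5; R5 needs blue(y) (never derived).

no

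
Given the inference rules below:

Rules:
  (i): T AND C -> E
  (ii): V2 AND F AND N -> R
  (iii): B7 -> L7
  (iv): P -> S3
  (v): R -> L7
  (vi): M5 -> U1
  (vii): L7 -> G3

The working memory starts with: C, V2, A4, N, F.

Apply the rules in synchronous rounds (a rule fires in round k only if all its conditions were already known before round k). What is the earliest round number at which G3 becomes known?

Round 1: (ii) [V2 AND F AND N -> R]. Adds R.
Round 2: (v) [R -> L7]. Adds L7.
Round 3: (vii) [L7 -> G3]. Adds G3.
G3 first appears in round 3.

3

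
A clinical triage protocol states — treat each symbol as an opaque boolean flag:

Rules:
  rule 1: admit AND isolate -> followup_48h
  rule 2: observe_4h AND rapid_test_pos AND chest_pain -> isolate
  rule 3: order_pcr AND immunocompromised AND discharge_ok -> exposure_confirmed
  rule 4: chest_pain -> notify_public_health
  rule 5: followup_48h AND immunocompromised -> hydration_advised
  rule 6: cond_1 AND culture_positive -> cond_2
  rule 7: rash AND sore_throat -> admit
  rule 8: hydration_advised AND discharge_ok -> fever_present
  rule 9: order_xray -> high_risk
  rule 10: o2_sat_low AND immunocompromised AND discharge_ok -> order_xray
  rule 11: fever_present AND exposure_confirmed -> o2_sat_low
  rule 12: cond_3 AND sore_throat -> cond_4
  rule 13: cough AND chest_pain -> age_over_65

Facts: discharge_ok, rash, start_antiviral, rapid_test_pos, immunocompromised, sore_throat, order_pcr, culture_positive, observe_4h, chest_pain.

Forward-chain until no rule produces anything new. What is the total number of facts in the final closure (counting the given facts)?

Round 1: rule 2 [observe_4h AND rapid_test_pos AND chest_pain -> isolate]; rule 3 [order_pcr AND immunocompromised AND discharge_ok -> exposure_confirmed]; rule 4 [chest_pain -> notify_public_health]; rule 7 [rash AND sore_throat -> admit]. New: isolate, exposure_confirmed, notify_public_health, admit.
Round 2: rule 1 [admit AND isolate -> followup_48h]. New: followup_48h.
Round 3: rule 5 [followup_48h AND immunocompromised -> hydration_advised]. New: hydration_advised.
Round 4: rule 8 [hydration_advised AND discharge_ok -> fever_present]. New: fever_present.
Round 5: rule 11 [fever_present AND exposure_confirmed -> o2_sat_low]. New: o2_sat_low.
Round 6: rule 10 [o2_sat_low AND immunocompromised AND discharge_ok -> order_xray]. New: order_xray.
Round 7: rule 9 [order_xray -> high_risk]. New: high_risk.
Closure: {admit, chest_pain, culture_positive, discharge_ok, exposure_confirmed, fever_present, followup_48h, high_risk, hydration_advised, immunocompromised, isolate, notify_public_health, o2_sat_low, observe_4h, order_pcr, order_xray, rapid_test_pos, rash, sore_throat, start_antiviral} — 20 facts.

20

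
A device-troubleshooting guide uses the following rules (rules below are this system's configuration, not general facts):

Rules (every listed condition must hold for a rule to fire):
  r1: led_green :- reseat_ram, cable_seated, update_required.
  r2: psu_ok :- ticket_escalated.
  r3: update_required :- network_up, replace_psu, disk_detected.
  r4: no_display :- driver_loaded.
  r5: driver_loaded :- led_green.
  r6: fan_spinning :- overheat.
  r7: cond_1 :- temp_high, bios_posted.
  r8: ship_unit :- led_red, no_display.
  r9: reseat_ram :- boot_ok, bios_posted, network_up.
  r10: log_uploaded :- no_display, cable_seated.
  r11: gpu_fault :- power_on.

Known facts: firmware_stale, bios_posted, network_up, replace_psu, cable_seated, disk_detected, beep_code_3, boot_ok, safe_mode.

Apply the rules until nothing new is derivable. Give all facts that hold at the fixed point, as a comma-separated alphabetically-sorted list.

Round 1 fires r3, r9, giving update_required, reseat_ram.
Round 2 fires r1, giving led_green.
Round 3 fires r5, giving driver_loaded.
Round 4 fires r4, giving no_display.
Round 5 fires r10, giving log_uploaded.

beep_code_3, bios_posted, boot_ok, cable_seated, disk_detected, driver_loaded, firmware_stale, led_green, log_uploaded, network_up, no_display, replace_psu, reseat_ram, safe_mode, update_required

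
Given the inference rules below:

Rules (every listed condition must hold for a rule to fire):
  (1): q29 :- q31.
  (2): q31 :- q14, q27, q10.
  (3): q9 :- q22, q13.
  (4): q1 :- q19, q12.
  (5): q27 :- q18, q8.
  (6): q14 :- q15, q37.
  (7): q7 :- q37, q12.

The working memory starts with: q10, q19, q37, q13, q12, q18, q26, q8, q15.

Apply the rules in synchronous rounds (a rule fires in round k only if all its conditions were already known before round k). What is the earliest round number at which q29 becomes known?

3

[1] (4) [q1 :- q19, q12.]; (5) [q27 :- q18, q8.]; (6) [q14 :- q15, q37.]; (7) [q7 :- q37, q12.]. ⇒ new: q1, q27, q14, q7.
[2] (2) [q31 :- q14, q27, q10.]. ⇒ new: q31.
[3] (1) [q29 :- q31.]. ⇒ new: q29.
q29 first appears in round 3.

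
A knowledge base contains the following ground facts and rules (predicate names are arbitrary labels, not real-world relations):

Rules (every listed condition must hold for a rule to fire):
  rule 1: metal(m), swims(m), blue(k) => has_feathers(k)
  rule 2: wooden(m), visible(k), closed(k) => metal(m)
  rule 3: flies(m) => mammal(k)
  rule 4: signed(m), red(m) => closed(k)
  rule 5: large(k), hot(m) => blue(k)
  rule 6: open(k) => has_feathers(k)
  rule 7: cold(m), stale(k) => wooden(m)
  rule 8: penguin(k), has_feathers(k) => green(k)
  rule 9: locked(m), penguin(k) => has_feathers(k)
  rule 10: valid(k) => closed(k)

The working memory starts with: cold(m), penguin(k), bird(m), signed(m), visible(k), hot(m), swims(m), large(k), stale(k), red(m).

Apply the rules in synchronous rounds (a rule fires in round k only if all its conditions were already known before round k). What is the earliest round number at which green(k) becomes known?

4

Round 1 fires rule 4, rule 5, rule 7, giving closed(k), blue(k), wooden(m).
Round 2 fires rule 2, giving metal(m).
Round 3 fires rule 1, giving has_feathers(k).
Round 4 fires rule 8, giving green(k).
green(k) first appears in round 4.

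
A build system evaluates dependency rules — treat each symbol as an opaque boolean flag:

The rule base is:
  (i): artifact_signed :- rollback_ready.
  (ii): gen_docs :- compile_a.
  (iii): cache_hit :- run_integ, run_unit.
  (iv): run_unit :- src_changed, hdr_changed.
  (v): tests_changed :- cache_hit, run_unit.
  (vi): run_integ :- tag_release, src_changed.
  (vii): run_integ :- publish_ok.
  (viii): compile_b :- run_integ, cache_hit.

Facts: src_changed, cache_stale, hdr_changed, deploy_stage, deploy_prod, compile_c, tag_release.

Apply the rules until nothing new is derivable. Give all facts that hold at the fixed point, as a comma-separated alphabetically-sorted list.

Round 1: (iv) [run_unit :- src_changed, hdr_changed.]; (vi) [run_integ :- tag_release, src_changed.]. Adds run_unit, run_integ.
Round 2: (iii) [cache_hit :- run_integ, run_unit.]. Adds cache_hit.
Round 3: (v) [tests_changed :- cache_hit, run_unit.]; (viii) [compile_b :- run_integ, cache_hit.]. Adds tests_changed, compile_b.

cache_hit, cache_stale, compile_b, compile_c, deploy_prod, deploy_stage, hdr_changed, run_integ, run_unit, src_changed, tag_release, tests_changed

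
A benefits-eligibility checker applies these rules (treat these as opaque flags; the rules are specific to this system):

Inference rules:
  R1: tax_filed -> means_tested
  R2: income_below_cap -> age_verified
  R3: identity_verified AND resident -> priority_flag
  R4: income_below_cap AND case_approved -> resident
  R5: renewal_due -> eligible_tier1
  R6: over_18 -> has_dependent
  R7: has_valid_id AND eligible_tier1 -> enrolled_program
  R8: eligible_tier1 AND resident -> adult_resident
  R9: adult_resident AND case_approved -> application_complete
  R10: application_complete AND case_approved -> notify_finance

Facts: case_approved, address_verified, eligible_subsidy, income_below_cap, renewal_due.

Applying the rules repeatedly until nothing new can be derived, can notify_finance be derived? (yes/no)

Round 1: R2 [income_below_cap -> age_verified]; R4 [income_below_cap AND case_approved -> resident]; R5 [renewal_due -> eligible_tier1]. Adds age_verified, resident, eligible_tier1.
Round 2: R8 [eligible_tier1 AND resident -> adult_resident]. Adds adult_resident.
Round 3: R9 [adult_resident AND case_approved -> application_complete]. Adds application_complete.
Round 4: R10 [application_complete AND case_approved -> notify_finance]. Adds notify_finance.
notify_finance appears in round 4, so it is derivable.

yes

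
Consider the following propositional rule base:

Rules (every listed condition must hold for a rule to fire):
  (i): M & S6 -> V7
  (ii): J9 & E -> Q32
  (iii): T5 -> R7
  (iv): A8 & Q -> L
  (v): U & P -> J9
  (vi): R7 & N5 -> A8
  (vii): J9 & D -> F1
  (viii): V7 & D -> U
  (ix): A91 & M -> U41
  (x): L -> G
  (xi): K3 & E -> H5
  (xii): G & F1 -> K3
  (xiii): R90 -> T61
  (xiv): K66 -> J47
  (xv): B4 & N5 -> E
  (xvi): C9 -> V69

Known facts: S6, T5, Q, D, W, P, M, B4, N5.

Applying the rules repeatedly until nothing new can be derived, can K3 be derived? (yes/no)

Round 1 fires (i), (iii), (xv), giving V7, R7, E.
Round 2 fires (vi), (viii), giving A8, U.
Round 3 fires (iv), (v), giving L, J9.
Round 4 fires (ii), (vii), (x), giving Q32, F1, G.
Round 5 fires (xii), giving K3.
Round 6 fires (xi), giving H5.
K3 appears in round 5, so it is derivable.

yes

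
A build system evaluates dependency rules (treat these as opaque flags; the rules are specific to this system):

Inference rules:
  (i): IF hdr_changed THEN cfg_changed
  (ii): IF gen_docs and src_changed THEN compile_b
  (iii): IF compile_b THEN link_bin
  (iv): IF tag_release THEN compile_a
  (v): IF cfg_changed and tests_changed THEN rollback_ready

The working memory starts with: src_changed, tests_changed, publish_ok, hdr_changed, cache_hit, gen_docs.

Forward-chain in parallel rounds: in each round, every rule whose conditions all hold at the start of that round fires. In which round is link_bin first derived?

Round 1: (i) [IF hdr_changed THEN cfg_changed]; (ii) [IF gen_docs and src_changed THEN compile_b]. New: cfg_changed, compile_b.
Round 2: (iii) [IF compile_b THEN link_bin]; (v) [IF cfg_changed and tests_changed THEN rollback_ready]. New: link_bin, rollback_ready.
link_bin first appears in round 2.

2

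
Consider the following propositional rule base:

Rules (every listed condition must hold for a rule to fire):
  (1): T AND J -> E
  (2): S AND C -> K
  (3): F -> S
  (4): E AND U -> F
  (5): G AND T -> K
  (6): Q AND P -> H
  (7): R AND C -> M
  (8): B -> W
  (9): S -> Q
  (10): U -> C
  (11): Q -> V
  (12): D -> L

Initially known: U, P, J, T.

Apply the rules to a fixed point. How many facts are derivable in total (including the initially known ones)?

12

[1] (1) [T AND J -> E]; (10) [U -> C]. ⇒ new: E, C.
[2] (4) [E AND U -> F]. ⇒ new: F.
[3] (3) [F -> S]. ⇒ new: S.
[4] (2) [S AND C -> K]; (9) [S -> Q]. ⇒ new: K, Q.
[5] (6) [Q AND P -> H]; (11) [Q -> V]. ⇒ new: H, V.
Closure: {C, E, F, H, J, K, P, Q, S, T, U, V} — 12 facts.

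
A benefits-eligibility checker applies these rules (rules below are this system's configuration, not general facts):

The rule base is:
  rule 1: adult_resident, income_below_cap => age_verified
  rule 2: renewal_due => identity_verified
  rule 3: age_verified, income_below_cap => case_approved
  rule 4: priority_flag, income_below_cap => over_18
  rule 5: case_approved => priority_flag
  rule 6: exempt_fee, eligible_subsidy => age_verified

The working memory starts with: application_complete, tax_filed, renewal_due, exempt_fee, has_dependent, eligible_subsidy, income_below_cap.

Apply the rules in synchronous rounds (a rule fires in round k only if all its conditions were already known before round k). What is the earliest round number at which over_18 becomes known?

4

Round 1 fires rule 2, rule 6, giving identity_verified, age_verified.
Round 2 fires rule 3, giving case_approved.
Round 3 fires rule 5, giving priority_flag.
Round 4 fires rule 4, giving over_18.
over_18 first appears in round 4.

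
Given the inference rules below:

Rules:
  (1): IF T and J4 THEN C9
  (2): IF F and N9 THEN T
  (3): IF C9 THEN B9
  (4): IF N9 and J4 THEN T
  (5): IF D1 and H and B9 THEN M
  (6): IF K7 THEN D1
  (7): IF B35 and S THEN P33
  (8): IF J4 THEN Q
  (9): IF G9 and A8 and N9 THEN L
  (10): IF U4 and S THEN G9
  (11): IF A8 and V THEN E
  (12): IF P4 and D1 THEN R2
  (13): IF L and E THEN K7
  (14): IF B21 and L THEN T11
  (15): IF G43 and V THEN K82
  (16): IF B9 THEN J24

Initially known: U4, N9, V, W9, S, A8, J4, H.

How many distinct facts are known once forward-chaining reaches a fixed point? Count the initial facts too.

19

Round 1 fires (4), (8), (10), (11), giving T, Q, G9, E.
Round 2 fires (1), (9), giving C9, L.
Round 3 fires (3), (13), giving B9, K7.
Round 4 fires (6), (16), giving D1, J24.
Round 5 fires (5), giving M.
Closure: {A8, B9, C9, D1, E, G9, H, J24, J4, K7, L, M, N9, Q, S, T, U4, V, W9} — 19 facts.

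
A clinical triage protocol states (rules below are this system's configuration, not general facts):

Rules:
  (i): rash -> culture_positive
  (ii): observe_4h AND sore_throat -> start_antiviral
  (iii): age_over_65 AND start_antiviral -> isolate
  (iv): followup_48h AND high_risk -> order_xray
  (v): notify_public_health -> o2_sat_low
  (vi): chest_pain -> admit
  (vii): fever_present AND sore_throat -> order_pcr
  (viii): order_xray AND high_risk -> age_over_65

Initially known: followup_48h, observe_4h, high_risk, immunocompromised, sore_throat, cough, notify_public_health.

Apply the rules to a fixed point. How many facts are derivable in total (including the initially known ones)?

Round 1 fires (ii), (iv), (v), giving start_antiviral, order_xray, o2_sat_low.
Round 2 fires (viii), giving age_over_65.
Round 3 fires (iii), giving isolate.
Closure: {age_over_65, cough, followup_48h, high_risk, immunocompromised, isolate, notify_public_health, o2_sat_low, observe_4h, order_xray, sore_throat, start_antiviral} — 12 facts.

12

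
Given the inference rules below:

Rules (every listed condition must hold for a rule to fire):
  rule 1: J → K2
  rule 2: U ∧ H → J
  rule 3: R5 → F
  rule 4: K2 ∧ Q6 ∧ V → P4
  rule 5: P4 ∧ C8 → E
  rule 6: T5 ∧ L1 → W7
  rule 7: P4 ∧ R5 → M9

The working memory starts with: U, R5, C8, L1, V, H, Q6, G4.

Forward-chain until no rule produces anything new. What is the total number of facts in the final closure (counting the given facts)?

14

Round 1: rule 2 [U ∧ H → J]; rule 3 [R5 → F]. Adds J, F.
Round 2: rule 1 [J → K2]. Adds K2.
Round 3: rule 4 [K2 ∧ Q6 ∧ V → P4]. Adds P4.
Round 4: rule 5 [P4 ∧ C8 → E]; rule 7 [P4 ∧ R5 → M9]. Adds E, M9.
Closure: {C8, E, F, G4, H, J, K2, L1, M9, P4, Q6, R5, U, V} — 14 facts.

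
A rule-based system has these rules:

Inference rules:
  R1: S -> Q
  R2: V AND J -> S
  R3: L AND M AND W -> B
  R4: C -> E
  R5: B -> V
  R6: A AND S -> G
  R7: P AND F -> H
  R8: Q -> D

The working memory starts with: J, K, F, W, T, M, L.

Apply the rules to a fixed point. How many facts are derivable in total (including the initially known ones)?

Round 1 — R3, derive B.
Round 2 — R5, derive V.
Round 3 — R2, derive S.
Round 4 — R1, derive Q.
Round 5 — R8, derive D.
Closure: {B, D, F, J, K, L, M, Q, S, T, V, W} — 12 facts.

12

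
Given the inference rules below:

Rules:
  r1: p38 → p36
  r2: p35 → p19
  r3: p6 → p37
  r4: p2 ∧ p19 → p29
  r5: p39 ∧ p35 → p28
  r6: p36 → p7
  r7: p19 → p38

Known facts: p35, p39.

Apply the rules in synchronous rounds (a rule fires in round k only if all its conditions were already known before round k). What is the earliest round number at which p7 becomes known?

Round 1: r2 [p35 → p19]; r5 [p39 ∧ p35 → p28]. Adds p19, p28.
Round 2: r7 [p19 → p38]. Adds p38.
Round 3: r1 [p38 → p36]. Adds p36.
Round 4: r6 [p36 → p7]. Adds p7.
p7 first appears in round 4.

4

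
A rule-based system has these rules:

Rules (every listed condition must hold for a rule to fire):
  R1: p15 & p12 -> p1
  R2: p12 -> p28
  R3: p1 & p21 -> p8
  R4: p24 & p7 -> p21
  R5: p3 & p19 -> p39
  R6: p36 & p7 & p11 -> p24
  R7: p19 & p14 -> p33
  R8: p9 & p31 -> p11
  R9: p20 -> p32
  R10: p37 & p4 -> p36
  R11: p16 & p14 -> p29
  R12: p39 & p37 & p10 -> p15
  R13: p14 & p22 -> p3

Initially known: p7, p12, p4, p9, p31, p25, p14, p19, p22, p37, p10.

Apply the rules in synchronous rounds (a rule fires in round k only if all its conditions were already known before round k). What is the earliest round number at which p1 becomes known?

4

Round 1 — R2, R7, R8, R10, R13, derive p28, p33, p11, p36, p3.
Round 2 — R5, R6, derive p39, p24.
Round 3 — R4, R12, derive p21, p15.
Round 4 — R1, derive p1.
p1 first appears in round 4.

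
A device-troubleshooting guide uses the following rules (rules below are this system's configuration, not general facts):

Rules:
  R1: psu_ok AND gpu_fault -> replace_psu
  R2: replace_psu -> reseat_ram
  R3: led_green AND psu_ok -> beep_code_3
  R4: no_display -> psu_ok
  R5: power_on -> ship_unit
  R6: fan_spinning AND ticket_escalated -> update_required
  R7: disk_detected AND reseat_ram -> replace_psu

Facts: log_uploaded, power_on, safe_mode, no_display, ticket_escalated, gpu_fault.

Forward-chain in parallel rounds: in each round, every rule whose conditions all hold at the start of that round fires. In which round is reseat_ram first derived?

3

Round 1 fires R4, R5, giving psu_ok, ship_unit.
Round 2 fires R1, giving replace_psu.
Round 3 fires R2, giving reseat_ram.
reseat_ram first appears in round 3.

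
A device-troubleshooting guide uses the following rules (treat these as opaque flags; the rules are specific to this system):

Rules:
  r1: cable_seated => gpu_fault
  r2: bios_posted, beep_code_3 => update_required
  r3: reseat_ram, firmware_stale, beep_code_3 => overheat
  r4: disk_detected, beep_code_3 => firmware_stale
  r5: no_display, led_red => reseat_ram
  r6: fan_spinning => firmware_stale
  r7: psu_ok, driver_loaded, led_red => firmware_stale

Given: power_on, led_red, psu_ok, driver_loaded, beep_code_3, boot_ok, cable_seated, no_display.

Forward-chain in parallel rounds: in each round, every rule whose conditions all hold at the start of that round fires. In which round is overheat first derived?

2

Round 1 fires r1, r5, r7, giving gpu_fault, reseat_ram, firmware_stale.
Round 2 fires r3, giving overheat.
overheat first appears in round 2.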